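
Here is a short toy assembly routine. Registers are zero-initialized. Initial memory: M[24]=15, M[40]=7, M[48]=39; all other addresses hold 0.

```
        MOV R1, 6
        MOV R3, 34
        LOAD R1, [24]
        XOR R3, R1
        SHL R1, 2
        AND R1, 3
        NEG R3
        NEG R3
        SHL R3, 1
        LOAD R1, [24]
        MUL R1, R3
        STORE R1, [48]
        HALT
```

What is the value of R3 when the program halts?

MOV R1, 6 → R1=6
MOV R3, 34 → R3=34
LOAD R1, [24] → R1=M[24]=15
XOR R3, R1 → R3=34^15=45
SHL R1, 2 → R1=15<<2=60
AND R1, 3 → R1=60&3=0
NEG R3 → R3=-(45)=-45
NEG R3 → R3=-(-45)=45
SHL R3, 1 → R3=45<<1=90
LOAD R1, [24] → R1=M[24]=15
MUL R1, R3 → R1=15*90=1350
STORE R1, [48] → M[48]=1350
halt.

90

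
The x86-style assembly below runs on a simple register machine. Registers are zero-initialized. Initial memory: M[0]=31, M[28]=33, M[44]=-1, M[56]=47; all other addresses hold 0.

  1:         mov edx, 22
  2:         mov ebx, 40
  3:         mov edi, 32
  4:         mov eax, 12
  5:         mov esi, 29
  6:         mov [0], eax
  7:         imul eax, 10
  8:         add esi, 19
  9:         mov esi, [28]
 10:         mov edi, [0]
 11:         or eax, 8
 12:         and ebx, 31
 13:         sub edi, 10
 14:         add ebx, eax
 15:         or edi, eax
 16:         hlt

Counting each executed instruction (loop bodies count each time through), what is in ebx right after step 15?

edx=22
ebx=40
edi=32
eax=12
esi=29
mov [0], eax → M[0]=12
eax=12*10=120
esi=29+19=48
esi=M[28]=33
edi=M[0]=12
eax=120|8=120
ebx=40&31=8
edi=12-10=2
ebx=8+120=128
edi=2|120=122
After step 15: ebx = 128.

128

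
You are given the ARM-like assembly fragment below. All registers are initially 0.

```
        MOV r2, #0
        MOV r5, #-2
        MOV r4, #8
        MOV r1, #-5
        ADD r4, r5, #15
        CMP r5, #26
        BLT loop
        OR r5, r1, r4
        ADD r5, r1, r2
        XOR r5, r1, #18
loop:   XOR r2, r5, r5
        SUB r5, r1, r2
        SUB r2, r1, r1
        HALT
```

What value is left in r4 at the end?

r2=0
r5=-2
r4=8
r1=-5
r4=(-2)+15=13
CMP r5, #26  (cmp -2,26)
BLT loop: taken
r2=(-2)^(-2)=0
r5=(-5)-0=-5
r2=(-5)-(-5)=0
halt.

13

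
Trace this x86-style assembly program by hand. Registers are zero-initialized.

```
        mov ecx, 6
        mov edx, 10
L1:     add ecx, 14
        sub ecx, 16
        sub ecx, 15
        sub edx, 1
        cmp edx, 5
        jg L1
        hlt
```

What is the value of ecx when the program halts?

-79

ecx=6
edx=10
ecx=6+14=20
ecx=20-16=4
ecx=4-15=-11
edx=10-1=9
cmp edx, 5  (cmp 9,5)
jg L1: taken
ecx=(-11)+14=3
ecx=3-16=-13
ecx=(-13)-15=-28
edx=9-1=8
cmp edx, 5  (cmp 8,5)
jg L1: taken
ecx=(-28)+14=-14
ecx=(-14)-16=-30
ecx=(-30)-15=-45
edx=8-1=7
cmp edx, 5  (cmp 7,5)
jg L1: taken
ecx=(-45)+14=-31
ecx=(-31)-16=-47
ecx=(-47)-15=-62
edx=7-1=6
cmp edx, 5  (cmp 6,5)
jg L1: taken
ecx=(-62)+14=-48
ecx=(-48)-16=-64
ecx=(-64)-15=-79
edx=6-1=5
cmp edx, 5  (cmp 5,5)
jg L1: not taken
halt.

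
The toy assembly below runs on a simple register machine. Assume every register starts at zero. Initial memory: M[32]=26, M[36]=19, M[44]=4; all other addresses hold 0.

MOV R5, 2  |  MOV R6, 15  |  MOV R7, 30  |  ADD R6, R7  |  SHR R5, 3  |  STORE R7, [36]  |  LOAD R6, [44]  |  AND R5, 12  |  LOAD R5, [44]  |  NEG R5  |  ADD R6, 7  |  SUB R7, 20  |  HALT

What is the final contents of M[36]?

30

MOV R5, 2 → R5=2
MOV R6, 15 → R6=15
MOV R7, 30 → R7=30
ADD R6, R7 → R6=15+30=45
SHR R5, 3 → R5=2>>3=0
STORE R7, [36] → M[36]=30
LOAD R6, [44] → R6=M[44]=4
AND R5, 12 → R5=0&12=0
LOAD R5, [44] → R5=M[44]=4
NEG R5 → R5=-(4)=-4
ADD R6, 7 → R6=4+7=11
SUB R7, 20 → R7=30-20=10
halt.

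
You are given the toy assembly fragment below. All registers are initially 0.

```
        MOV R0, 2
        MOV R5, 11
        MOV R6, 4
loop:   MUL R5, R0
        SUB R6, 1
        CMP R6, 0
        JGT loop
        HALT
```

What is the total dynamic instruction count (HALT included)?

R0=2
R5=11
R6=4
R5=11*2=22
R6=4-1=3
CMP R6, 0  (cmp 3,0)
JGT loop: taken
R5=22*2=44
R6=3-1=2
CMP R6, 0  (cmp 2,0)
JGT loop: taken
R5=44*2=88
R6=2-1=1
CMP R6, 0  (cmp 1,0)
JGT loop: taken
R5=88*2=176
R6=1-1=0
CMP R6, 0  (cmp 0,0)
JGT loop: not taken
halt.
Total executed instructions: 20.

20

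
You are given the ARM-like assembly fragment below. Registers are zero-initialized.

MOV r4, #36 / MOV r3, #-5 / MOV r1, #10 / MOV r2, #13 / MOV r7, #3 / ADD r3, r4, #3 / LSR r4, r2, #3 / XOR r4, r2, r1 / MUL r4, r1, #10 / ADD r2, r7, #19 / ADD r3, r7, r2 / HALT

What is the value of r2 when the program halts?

r4=36
r3=-5
r1=10
r2=13
r7=3
r3=36+3=39
r4=13>>3=1
r4=13^10=7
r4=10*10=100
r2=3+19=22
r3=3+22=25
halt.

22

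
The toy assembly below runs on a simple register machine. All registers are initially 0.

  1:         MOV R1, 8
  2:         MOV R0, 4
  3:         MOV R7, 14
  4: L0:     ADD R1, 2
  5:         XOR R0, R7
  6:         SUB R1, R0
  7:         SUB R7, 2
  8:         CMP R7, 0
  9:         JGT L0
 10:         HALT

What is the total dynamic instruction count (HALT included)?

46

R1=8
R0=4
R7=14
R1=8+2=10
R0=4^14=10
R1=10-10=0
R7=14-2=12
CMP R7, 0  (cmp 12,0)
JGT L0: taken
R1=0+2=2
R0=10^12=6
R1=2-6=-4
R7=12-2=10
CMP R7, 0  (cmp 10,0)
JGT L0: taken
R1=(-4)+2=-2
R0=6^10=12
R1=(-2)-12=-14
R7=10-2=8
CMP R7, 0  (cmp 8,0)
JGT L0: taken
R1=(-14)+2=-12
R0=12^8=4
R1=(-12)-4=-16
R7=8-2=6
CMP R7, 0  (cmp 6,0)
JGT L0: taken
R1=(-16)+2=-14
R0=4^6=2
R1=(-14)-2=-16
R7=6-2=4
CMP R7, 0  (cmp 4,0)
JGT L0: taken
R1=(-16)+2=-14
R0=2^4=6
R1=(-14)-6=-20
R7=4-2=2
CMP R7, 0  (cmp 2,0)
JGT L0: taken
R1=(-20)+2=-18
R0=6^2=4
R1=(-18)-4=-22
R7=2-2=0
CMP R7, 0  (cmp 0,0)
JGT L0: not taken
halt.
Total executed instructions: 46.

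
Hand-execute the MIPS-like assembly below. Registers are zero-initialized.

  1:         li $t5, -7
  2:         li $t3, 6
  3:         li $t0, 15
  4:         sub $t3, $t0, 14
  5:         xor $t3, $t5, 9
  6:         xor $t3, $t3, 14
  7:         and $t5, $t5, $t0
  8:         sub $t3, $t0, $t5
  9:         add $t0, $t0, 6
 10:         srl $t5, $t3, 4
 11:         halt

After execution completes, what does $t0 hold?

21

$t5=-7
$t3=6
$t0=15
$t3=15-14=1
$t3=(-7)^9=-16
$t3=(-16)^14=-2
$t5=(-7)&15=9
$t3=15-9=6
$t0=15+6=21
$t5=6>>4=0
halt.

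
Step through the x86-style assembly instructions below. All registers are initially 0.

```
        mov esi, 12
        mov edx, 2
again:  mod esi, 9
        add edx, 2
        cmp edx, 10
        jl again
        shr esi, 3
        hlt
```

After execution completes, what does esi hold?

0

mov esi, 12 → esi=12
mov edx, 2 → edx=2
mod esi, 9 → esi=12%9=3
add edx, 2 → edx=2+2=4
cmp edx, 10  (cmp 4,10)
jl again: taken
mod esi, 9 → esi=3%9=3
add edx, 2 → edx=4+2=6
cmp edx, 10  (cmp 6,10)
jl again: taken
mod esi, 9 → esi=3%9=3
add edx, 2 → edx=6+2=8
cmp edx, 10  (cmp 8,10)
jl again: taken
mod esi, 9 → esi=3%9=3
add edx, 2 → edx=8+2=10
cmp edx, 10  (cmp 10,10)
jl again: not taken
shr esi, 3 → esi=3>>3=0
halt.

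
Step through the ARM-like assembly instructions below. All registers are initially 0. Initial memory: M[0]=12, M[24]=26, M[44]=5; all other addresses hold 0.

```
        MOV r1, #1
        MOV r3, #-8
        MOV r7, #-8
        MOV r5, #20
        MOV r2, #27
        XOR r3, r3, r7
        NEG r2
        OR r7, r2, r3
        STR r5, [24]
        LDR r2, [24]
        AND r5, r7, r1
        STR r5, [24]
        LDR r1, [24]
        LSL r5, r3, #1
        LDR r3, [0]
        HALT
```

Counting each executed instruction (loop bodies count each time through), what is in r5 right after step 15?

MOV r1, #1 → r1=1
MOV r3, #-8 → r3=-8
MOV r7, #-8 → r7=-8
MOV r5, #20 → r5=20
MOV r2, #27 → r2=27
XOR r3, r3, r7 → r3=(-8)^(-8)=0
NEG r2 → r2=-(27)=-27
OR r7, r2, r3 → r7=(-27)|0=-27
STR r5, [24] → M[24]=20
LDR r2, [24] → r2=M[24]=20
AND r5, r7, r1 → r5=(-27)&1=1
STR r5, [24] → M[24]=1
LDR r1, [24] → r1=M[24]=1
LSL r5, r3, #1 → r5=0<<1=0
LDR r3, [0] → r3=M[0]=12
After step 15: r5 = 0.

0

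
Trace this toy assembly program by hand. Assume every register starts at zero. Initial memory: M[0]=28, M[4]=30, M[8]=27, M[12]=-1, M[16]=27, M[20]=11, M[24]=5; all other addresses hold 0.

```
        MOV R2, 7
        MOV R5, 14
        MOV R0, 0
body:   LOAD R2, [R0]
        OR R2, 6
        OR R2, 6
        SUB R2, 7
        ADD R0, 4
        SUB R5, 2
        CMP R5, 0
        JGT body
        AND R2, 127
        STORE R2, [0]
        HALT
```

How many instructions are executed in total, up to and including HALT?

MOV R2, 7 → R2=7
MOV R5, 14 → R5=14
MOV R0, 0 → R0=0
LOAD R2, [R0] → R2=M[0]=28
OR R2, 6 → R2=28|6=30
OR R2, 6 → R2=30|6=30
SUB R2, 7 → R2=30-7=23
ADD R0, 4 → R0=0+4=4
SUB R5, 2 → R5=14-2=12
CMP R5, 0  (cmp 12,0)
JGT body: taken
LOAD R2, [R0] → R2=M[4]=30
OR R2, 6 → R2=30|6=30
OR R2, 6 → R2=30|6=30
SUB R2, 7 → R2=30-7=23
ADD R0, 4 → R0=4+4=8
SUB R5, 2 → R5=12-2=10
CMP R5, 0  (cmp 10,0)
JGT body: taken
LOAD R2, [R0] → R2=M[8]=27
OR R2, 6 → R2=27|6=31
OR R2, 6 → R2=31|6=31
SUB R2, 7 → R2=31-7=24
ADD R0, 4 → R0=8+4=12
SUB R5, 2 → R5=10-2=8
CMP R5, 0  (cmp 8,0)
JGT body: taken
LOAD R2, [R0] → R2=M[12]=-1
OR R2, 6 → R2=(-1)|6=-1
OR R2, 6 → R2=(-1)|6=-1
SUB R2, 7 → R2=(-1)-7=-8
ADD R0, 4 → R0=12+4=16
SUB R5, 2 → R5=8-2=6
CMP R5, 0  (cmp 6,0)
JGT body: taken
LOAD R2, [R0] → R2=M[16]=27
OR R2, 6 → R2=27|6=31
OR R2, 6 → R2=31|6=31
SUB R2, 7 → R2=31-7=24
ADD R0, 4 → R0=16+4=20
SUB R5, 2 → R5=6-2=4
CMP R5, 0  (cmp 4,0)
JGT body: taken
LOAD R2, [R0] → R2=M[20]=11
OR R2, 6 → R2=11|6=15
OR R2, 6 → R2=15|6=15
SUB R2, 7 → R2=15-7=8
ADD R0, 4 → R0=20+4=24
SUB R5, 2 → R5=4-2=2
CMP R5, 0  (cmp 2,0)
JGT body: taken
LOAD R2, [R0] → R2=M[24]=5
OR R2, 6 → R2=5|6=7
OR R2, 6 → R2=7|6=7
SUB R2, 7 → R2=7-7=0
ADD R0, 4 → R0=24+4=28
SUB R5, 2 → R5=2-2=0
CMP R5, 0  (cmp 0,0)
JGT body: not taken
AND R2, 127 → R2=0&127=0
STORE R2, [0] → M[0]=0
halt.
Total executed instructions: 62.

62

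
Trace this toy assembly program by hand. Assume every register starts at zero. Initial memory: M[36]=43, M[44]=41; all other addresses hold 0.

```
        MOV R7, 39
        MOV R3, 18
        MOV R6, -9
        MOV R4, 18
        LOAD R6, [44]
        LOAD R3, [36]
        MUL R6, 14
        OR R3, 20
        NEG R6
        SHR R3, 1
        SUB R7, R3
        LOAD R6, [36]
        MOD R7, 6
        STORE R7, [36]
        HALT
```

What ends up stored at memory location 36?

R7=39
R3=18
R6=-9
R4=18
R6=M[44]=41
R3=M[36]=43
R6=41*14=574
R3=43|20=63
R6=-(574)=-574
R3=63>>1=31
R7=39-31=8
R6=M[36]=43
R7=8%6=2
STORE R7, [36] → M[36]=2
halt.

2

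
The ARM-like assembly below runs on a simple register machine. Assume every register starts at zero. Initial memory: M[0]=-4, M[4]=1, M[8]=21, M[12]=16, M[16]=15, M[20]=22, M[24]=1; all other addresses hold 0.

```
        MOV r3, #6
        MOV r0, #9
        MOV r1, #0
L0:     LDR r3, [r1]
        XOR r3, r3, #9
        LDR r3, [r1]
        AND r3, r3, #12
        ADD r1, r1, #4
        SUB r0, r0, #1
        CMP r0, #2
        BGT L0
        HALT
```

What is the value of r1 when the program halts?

after MOV r3, #6: r3=6
after MOV r0, #9: r0=9
after MOV r1, #0: r1=0
after LDR r3, [r1]: r3=M[0]=-4
after XOR r3, r3, #9: r3=(-4)^9=-11
after LDR r3, [r1]: r3=M[0]=-4
after AND r3, r3, #12: r3=(-4)&12=12
after ADD r1, r1, #4: r1=0+4=4
after SUB r0, r0, #1: r0=9-1=8
CMP r0, #2  (cmp 8,2)
BGT L0: taken
after LDR r3, [r1]: r3=M[4]=1
after XOR r3, r3, #9: r3=1^9=8
after LDR r3, [r1]: r3=M[4]=1
after AND r3, r3, #12: r3=1&12=0
after ADD r1, r1, #4: r1=4+4=8
after SUB r0, r0, #1: r0=8-1=7
CMP r0, #2  (cmp 7,2)
BGT L0: taken
after LDR r3, [r1]: r3=M[8]=21
after XOR r3, r3, #9: r3=21^9=28
after LDR r3, [r1]: r3=M[8]=21
after AND r3, r3, #12: r3=21&12=4
after ADD r1, r1, #4: r1=8+4=12
after SUB r0, r0, #1: r0=7-1=6
CMP r0, #2  (cmp 6,2)
BGT L0: taken
after LDR r3, [r1]: r3=M[12]=16
after XOR r3, r3, #9: r3=16^9=25
after LDR r3, [r1]: r3=M[12]=16
after AND r3, r3, #12: r3=16&12=0
after ADD r1, r1, #4: r1=12+4=16
after SUB r0, r0, #1: r0=6-1=5
CMP r0, #2  (cmp 5,2)
BGT L0: taken
after LDR r3, [r1]: r3=M[16]=15
after XOR r3, r3, #9: r3=15^9=6
after LDR r3, [r1]: r3=M[16]=15
after AND r3, r3, #12: r3=15&12=12
after ADD r1, r1, #4: r1=16+4=20
after SUB r0, r0, #1: r0=5-1=4
CMP r0, #2  (cmp 4,2)
BGT L0: taken
after LDR r3, [r1]: r3=M[20]=22
after XOR r3, r3, #9: r3=22^9=31
after LDR r3, [r1]: r3=M[20]=22
after AND r3, r3, #12: r3=22&12=4
after ADD r1, r1, #4: r1=20+4=24
after SUB r0, r0, #1: r0=4-1=3
CMP r0, #2  (cmp 3,2)
BGT L0: taken
after LDR r3, [r1]: r3=M[24]=1
after XOR r3, r3, #9: r3=1^9=8
after LDR r3, [r1]: r3=M[24]=1
after AND r3, r3, #12: r3=1&12=0
after ADD r1, r1, #4: r1=24+4=28
after SUB r0, r0, #1: r0=3-1=2
CMP r0, #2  (cmp 2,2)
BGT L0: not taken
halt.

28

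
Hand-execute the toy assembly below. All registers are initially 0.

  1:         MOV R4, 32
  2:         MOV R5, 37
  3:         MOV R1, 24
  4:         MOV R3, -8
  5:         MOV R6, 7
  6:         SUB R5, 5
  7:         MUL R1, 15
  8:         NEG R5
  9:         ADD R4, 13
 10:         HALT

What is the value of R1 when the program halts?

360

after MOV R4, 32: R4=32
after MOV R5, 37: R5=37
after MOV R1, 24: R1=24
after MOV R3, -8: R3=-8
after MOV R6, 7: R6=7
after SUB R5, 5: R5=37-5=32
after MUL R1, 15: R1=24*15=360
after NEG R5: R5=-(32)=-32
after ADD R4, 13: R4=32+13=45
halt.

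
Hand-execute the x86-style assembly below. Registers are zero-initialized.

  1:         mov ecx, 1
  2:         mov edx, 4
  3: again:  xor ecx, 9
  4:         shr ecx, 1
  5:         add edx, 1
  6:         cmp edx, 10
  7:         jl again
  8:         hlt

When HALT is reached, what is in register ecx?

7

mov ecx, 1 → ecx=1
mov edx, 4 → edx=4
xor ecx, 9 → ecx=1^9=8
shr ecx, 1 → ecx=8>>1=4
add edx, 1 → edx=4+1=5
cmp edx, 10  (cmp 5,10)
jl again: taken
xor ecx, 9 → ecx=4^9=13
shr ecx, 1 → ecx=13>>1=6
add edx, 1 → edx=5+1=6
cmp edx, 10  (cmp 6,10)
jl again: taken
xor ecx, 9 → ecx=6^9=15
shr ecx, 1 → ecx=15>>1=7
add edx, 1 → edx=6+1=7
cmp edx, 10  (cmp 7,10)
jl again: taken
xor ecx, 9 → ecx=7^9=14
shr ecx, 1 → ecx=14>>1=7
add edx, 1 → edx=7+1=8
cmp edx, 10  (cmp 8,10)
jl again: taken
xor ecx, 9 → ecx=7^9=14
shr ecx, 1 → ecx=14>>1=7
add edx, 1 → edx=8+1=9
cmp edx, 10  (cmp 9,10)
jl again: taken
xor ecx, 9 → ecx=7^9=14
shr ecx, 1 → ecx=14>>1=7
add edx, 1 → edx=9+1=10
cmp edx, 10  (cmp 10,10)
jl again: not taken
halt.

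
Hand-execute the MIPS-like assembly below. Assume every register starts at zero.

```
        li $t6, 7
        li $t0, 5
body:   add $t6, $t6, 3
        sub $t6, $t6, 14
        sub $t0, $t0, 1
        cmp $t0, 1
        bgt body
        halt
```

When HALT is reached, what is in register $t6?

$t6=7
$t0=5
$t6=7+3=10
$t6=10-14=-4
$t0=5-1=4
cmp $t0, 1  (cmp 4,1)
bgt body: taken
$t6=(-4)+3=-1
$t6=(-1)-14=-15
$t0=4-1=3
cmp $t0, 1  (cmp 3,1)
bgt body: taken
$t6=(-15)+3=-12
$t6=(-12)-14=-26
$t0=3-1=2
cmp $t0, 1  (cmp 2,1)
bgt body: taken
$t6=(-26)+3=-23
$t6=(-23)-14=-37
$t0=2-1=1
cmp $t0, 1  (cmp 1,1)
bgt body: not taken
halt.

-37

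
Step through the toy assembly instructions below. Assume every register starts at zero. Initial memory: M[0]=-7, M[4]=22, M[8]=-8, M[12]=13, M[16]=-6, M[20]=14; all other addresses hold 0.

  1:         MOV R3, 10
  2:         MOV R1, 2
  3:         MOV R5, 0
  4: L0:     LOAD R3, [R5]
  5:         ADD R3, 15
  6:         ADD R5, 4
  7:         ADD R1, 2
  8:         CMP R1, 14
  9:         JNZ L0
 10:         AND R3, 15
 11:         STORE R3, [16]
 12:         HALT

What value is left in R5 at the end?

24

MOV R3, 10 → R3=10
MOV R1, 2 → R1=2
MOV R5, 0 → R5=0
LOAD R3, [R5] → R3=M[0]=-7
ADD R3, 15 → R3=(-7)+15=8
ADD R5, 4 → R5=0+4=4
ADD R1, 2 → R1=2+2=4
CMP R1, 14  (cmp 4,14)
JNZ L0: taken
LOAD R3, [R5] → R3=M[4]=22
ADD R3, 15 → R3=22+15=37
ADD R5, 4 → R5=4+4=8
ADD R1, 2 → R1=4+2=6
CMP R1, 14  (cmp 6,14)
JNZ L0: taken
LOAD R3, [R5] → R3=M[8]=-8
ADD R3, 15 → R3=(-8)+15=7
ADD R5, 4 → R5=8+4=12
ADD R1, 2 → R1=6+2=8
CMP R1, 14  (cmp 8,14)
JNZ L0: taken
LOAD R3, [R5] → R3=M[12]=13
ADD R3, 15 → R3=13+15=28
ADD R5, 4 → R5=12+4=16
ADD R1, 2 → R1=8+2=10
CMP R1, 14  (cmp 10,14)
JNZ L0: taken
LOAD R3, [R5] → R3=M[16]=-6
ADD R3, 15 → R3=(-6)+15=9
ADD R5, 4 → R5=16+4=20
ADD R1, 2 → R1=10+2=12
CMP R1, 14  (cmp 12,14)
JNZ L0: taken
LOAD R3, [R5] → R3=M[20]=14
ADD R3, 15 → R3=14+15=29
ADD R5, 4 → R5=20+4=24
ADD R1, 2 → R1=12+2=14
CMP R1, 14  (cmp 14,14)
JNZ L0: not taken
AND R3, 15 → R3=29&15=13
STORE R3, [16] → M[16]=13
halt.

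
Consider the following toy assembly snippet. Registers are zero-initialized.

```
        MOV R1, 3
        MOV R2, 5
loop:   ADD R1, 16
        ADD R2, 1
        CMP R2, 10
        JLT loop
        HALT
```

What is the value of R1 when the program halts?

MOV R1, 3 → R1=3
MOV R2, 5 → R2=5
ADD R1, 16 → R1=3+16=19
ADD R2, 1 → R2=5+1=6
CMP R2, 10  (cmp 6,10)
JLT loop: taken
ADD R1, 16 → R1=19+16=35
ADD R2, 1 → R2=6+1=7
CMP R2, 10  (cmp 7,10)
JLT loop: taken
ADD R1, 16 → R1=35+16=51
ADD R2, 1 → R2=7+1=8
CMP R2, 10  (cmp 8,10)
JLT loop: taken
ADD R1, 16 → R1=51+16=67
ADD R2, 1 → R2=8+1=9
CMP R2, 10  (cmp 9,10)
JLT loop: taken
ADD R1, 16 → R1=67+16=83
ADD R2, 1 → R2=9+1=10
CMP R2, 10  (cmp 10,10)
JLT loop: not taken
halt.

83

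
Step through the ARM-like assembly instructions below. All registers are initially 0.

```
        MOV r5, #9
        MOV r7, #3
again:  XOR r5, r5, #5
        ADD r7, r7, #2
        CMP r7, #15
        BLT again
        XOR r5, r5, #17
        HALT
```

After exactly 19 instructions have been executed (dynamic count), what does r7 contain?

11

MOV r5, #9 → r5=9
MOV r7, #3 → r7=3
XOR r5, r5, #5 → r5=9^5=12
ADD r7, r7, #2 → r7=3+2=5
CMP r7, #15  (cmp 5,15)
BLT again: taken
XOR r5, r5, #5 → r5=12^5=9
ADD r7, r7, #2 → r7=5+2=7
CMP r7, #15  (cmp 7,15)
BLT again: taken
XOR r5, r5, #5 → r5=9^5=12
ADD r7, r7, #2 → r7=7+2=9
CMP r7, #15  (cmp 9,15)
BLT again: taken
XOR r5, r5, #5 → r5=12^5=9
ADD r7, r7, #2 → r7=9+2=11
CMP r7, #15  (cmp 11,15)
BLT again: taken
XOR r5, r5, #5 → r5=9^5=12
After step 19: r7 = 11.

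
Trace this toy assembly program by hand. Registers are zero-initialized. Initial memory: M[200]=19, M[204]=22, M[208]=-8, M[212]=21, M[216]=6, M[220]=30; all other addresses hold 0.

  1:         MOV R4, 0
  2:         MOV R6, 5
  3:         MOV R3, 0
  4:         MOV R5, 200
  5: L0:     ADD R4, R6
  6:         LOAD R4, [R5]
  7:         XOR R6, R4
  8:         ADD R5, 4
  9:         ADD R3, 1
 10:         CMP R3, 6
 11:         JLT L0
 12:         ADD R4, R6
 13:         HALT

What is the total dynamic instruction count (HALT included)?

after MOV R4, 0: R4=0
after MOV R6, 5: R6=5
after MOV R3, 0: R3=0
after MOV R5, 200: R5=200
after ADD R4, R6: R4=0+5=5
after LOAD R4, [R5]: R4=M[200]=19
after XOR R6, R4: R6=5^19=22
after ADD R5, 4: R5=200+4=204
after ADD R3, 1: R3=0+1=1
CMP R3, 6  (cmp 1,6)
JLT L0: taken
after ADD R4, R6: R4=19+22=41
after LOAD R4, [R5]: R4=M[204]=22
after XOR R6, R4: R6=22^22=0
after ADD R5, 4: R5=204+4=208
after ADD R3, 1: R3=1+1=2
CMP R3, 6  (cmp 2,6)
JLT L0: taken
after ADD R4, R6: R4=22+0=22
after LOAD R4, [R5]: R4=M[208]=-8
after XOR R6, R4: R6=0^(-8)=-8
after ADD R5, 4: R5=208+4=212
after ADD R3, 1: R3=2+1=3
CMP R3, 6  (cmp 3,6)
JLT L0: taken
after ADD R4, R6: R4=(-8)+(-8)=-16
after LOAD R4, [R5]: R4=M[212]=21
after XOR R6, R4: R6=(-8)^21=-19
after ADD R5, 4: R5=212+4=216
after ADD R3, 1: R3=3+1=4
CMP R3, 6  (cmp 4,6)
JLT L0: taken
after ADD R4, R6: R4=21+(-19)=2
after LOAD R4, [R5]: R4=M[216]=6
after XOR R6, R4: R6=(-19)^6=-21
after ADD R5, 4: R5=216+4=220
after ADD R3, 1: R3=4+1=5
CMP R3, 6  (cmp 5,6)
JLT L0: taken
after ADD R4, R6: R4=6+(-21)=-15
after LOAD R4, [R5]: R4=M[220]=30
after XOR R6, R4: R6=(-21)^30=-11
after ADD R5, 4: R5=220+4=224
after ADD R3, 1: R3=5+1=6
CMP R3, 6  (cmp 6,6)
JLT L0: not taken
after ADD R4, R6: R4=30+(-11)=19
halt.
Total executed instructions: 48.

48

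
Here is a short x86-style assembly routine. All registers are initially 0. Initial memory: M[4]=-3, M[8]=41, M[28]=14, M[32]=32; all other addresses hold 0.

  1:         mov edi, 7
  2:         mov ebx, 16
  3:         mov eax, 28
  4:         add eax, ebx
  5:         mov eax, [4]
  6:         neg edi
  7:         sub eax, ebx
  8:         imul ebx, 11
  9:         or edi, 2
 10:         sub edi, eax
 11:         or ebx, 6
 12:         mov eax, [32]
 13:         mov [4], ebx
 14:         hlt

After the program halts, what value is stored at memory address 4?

after mov edi, 7: edi=7
after mov ebx, 16: ebx=16
after mov eax, 28: eax=28
after add eax, ebx: eax=28+16=44
after mov eax, [4]: eax=M[4]=-3
after neg edi: edi=-(7)=-7
after sub eax, ebx: eax=(-3)-16=-19
after imul ebx, 11: ebx=16*11=176
after or edi, 2: edi=(-7)|2=-5
after sub edi, eax: edi=(-5)-(-19)=14
after or ebx, 6: ebx=176|6=182
after mov eax, [32]: eax=M[32]=32
mov [4], ebx → M[4]=182
halt.

182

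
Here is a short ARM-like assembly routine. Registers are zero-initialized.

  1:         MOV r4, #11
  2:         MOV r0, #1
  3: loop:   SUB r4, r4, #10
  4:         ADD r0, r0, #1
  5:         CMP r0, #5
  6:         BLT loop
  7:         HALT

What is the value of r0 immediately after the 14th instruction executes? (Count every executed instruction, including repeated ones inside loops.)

4

MOV r4, #11 → r4=11
MOV r0, #1 → r0=1
SUB r4, r4, #10 → r4=11-10=1
ADD r0, r0, #1 → r0=1+1=2
CMP r0, #5  (cmp 2,5)
BLT loop: taken
SUB r4, r4, #10 → r4=1-10=-9
ADD r0, r0, #1 → r0=2+1=3
CMP r0, #5  (cmp 3,5)
BLT loop: taken
SUB r4, r4, #10 → r4=(-9)-10=-19
ADD r0, r0, #1 → r0=3+1=4
CMP r0, #5  (cmp 4,5)
BLT loop: taken
After step 14: r0 = 4.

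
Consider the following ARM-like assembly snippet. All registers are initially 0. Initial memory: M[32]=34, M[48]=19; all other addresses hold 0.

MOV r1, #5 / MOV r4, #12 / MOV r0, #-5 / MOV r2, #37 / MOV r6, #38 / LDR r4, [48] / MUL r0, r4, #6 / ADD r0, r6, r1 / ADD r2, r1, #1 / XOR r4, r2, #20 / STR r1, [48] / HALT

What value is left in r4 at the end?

18

MOV r1, #5 → r1=5
MOV r4, #12 → r4=12
MOV r0, #-5 → r0=-5
MOV r2, #37 → r2=37
MOV r6, #38 → r6=38
LDR r4, [48] → r4=M[48]=19
MUL r0, r4, #6 → r0=19*6=114
ADD r0, r6, r1 → r0=38+5=43
ADD r2, r1, #1 → r2=5+1=6
XOR r4, r2, #20 → r4=6^20=18
STR r1, [48] → M[48]=5
halt.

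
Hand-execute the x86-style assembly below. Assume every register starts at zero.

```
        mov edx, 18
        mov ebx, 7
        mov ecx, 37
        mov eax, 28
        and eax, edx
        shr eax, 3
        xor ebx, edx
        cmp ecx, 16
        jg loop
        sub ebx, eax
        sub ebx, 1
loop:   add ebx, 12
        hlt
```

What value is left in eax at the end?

2

after mov edx, 18: edx=18
after mov ebx, 7: ebx=7
after mov ecx, 37: ecx=37
after mov eax, 28: eax=28
after and eax, edx: eax=28&18=16
after shr eax, 3: eax=16>>3=2
after xor ebx, edx: ebx=7^18=21
cmp ecx, 16  (cmp 37,16)
jg loop: taken
after add ebx, 12: ebx=21+12=33
halt.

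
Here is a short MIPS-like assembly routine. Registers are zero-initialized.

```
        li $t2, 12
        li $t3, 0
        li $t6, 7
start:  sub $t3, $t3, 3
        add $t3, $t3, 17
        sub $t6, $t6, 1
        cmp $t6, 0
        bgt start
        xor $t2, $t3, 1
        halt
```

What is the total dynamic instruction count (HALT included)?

40

$t2=12
$t3=0
$t6=7
$t3=0-3=-3
$t3=(-3)+17=14
$t6=7-1=6
cmp $t6, 0  (cmp 6,0)
bgt start: taken
$t3=14-3=11
$t3=11+17=28
$t6=6-1=5
cmp $t6, 0  (cmp 5,0)
bgt start: taken
$t3=28-3=25
$t3=25+17=42
$t6=5-1=4
cmp $t6, 0  (cmp 4,0)
bgt start: taken
$t3=42-3=39
$t3=39+17=56
$t6=4-1=3
cmp $t6, 0  (cmp 3,0)
bgt start: taken
$t3=56-3=53
$t3=53+17=70
$t6=3-1=2
cmp $t6, 0  (cmp 2,0)
bgt start: taken
$t3=70-3=67
$t3=67+17=84
$t6=2-1=1
cmp $t6, 0  (cmp 1,0)
bgt start: taken
$t3=84-3=81
$t3=81+17=98
$t6=1-1=0
cmp $t6, 0  (cmp 0,0)
bgt start: not taken
$t2=98^1=99
halt.
Total executed instructions: 40.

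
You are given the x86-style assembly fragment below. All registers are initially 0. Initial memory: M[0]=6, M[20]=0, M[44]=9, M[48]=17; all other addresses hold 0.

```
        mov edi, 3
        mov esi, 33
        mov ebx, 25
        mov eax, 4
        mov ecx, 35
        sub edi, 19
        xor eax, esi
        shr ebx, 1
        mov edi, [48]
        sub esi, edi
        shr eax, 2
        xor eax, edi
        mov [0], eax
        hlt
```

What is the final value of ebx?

edi=3
esi=33
ebx=25
eax=4
ecx=35
edi=3-19=-16
eax=4^33=37
ebx=25>>1=12
edi=M[48]=17
esi=33-17=16
eax=37>>2=9
eax=9^17=24
mov [0], eax → M[0]=24
halt.

12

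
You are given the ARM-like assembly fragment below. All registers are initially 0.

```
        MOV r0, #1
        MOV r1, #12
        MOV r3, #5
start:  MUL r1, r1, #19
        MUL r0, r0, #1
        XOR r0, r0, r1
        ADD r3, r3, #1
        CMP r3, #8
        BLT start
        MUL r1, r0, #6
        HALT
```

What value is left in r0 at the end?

86413

r0=1
r1=12
r3=5
r1=12*19=228
r0=1*1=1
r0=1^228=229
r3=5+1=6
CMP r3, #8  (cmp 6,8)
BLT start: taken
r1=228*19=4332
r0=229*1=229
r0=229^4332=4105
r3=6+1=7
CMP r3, #8  (cmp 7,8)
BLT start: taken
r1=4332*19=82308
r0=4105*1=4105
r0=4105^82308=86413
r3=7+1=8
CMP r3, #8  (cmp 8,8)
BLT start: not taken
r1=86413*6=518478
halt.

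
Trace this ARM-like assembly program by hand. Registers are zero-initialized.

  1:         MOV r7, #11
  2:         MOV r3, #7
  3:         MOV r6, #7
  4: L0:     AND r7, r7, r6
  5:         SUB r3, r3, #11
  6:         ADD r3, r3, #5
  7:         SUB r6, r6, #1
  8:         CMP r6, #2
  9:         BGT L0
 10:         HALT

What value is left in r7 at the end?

MOV r7, #11 → r7=11
MOV r3, #7 → r3=7
MOV r6, #7 → r6=7
AND r7, r7, r6 → r7=11&7=3
SUB r3, r3, #11 → r3=7-11=-4
ADD r3, r3, #5 → r3=(-4)+5=1
SUB r6, r6, #1 → r6=7-1=6
CMP r6, #2  (cmp 6,2)
BGT L0: taken
AND r7, r7, r6 → r7=3&6=2
SUB r3, r3, #11 → r3=1-11=-10
ADD r3, r3, #5 → r3=(-10)+5=-5
SUB r6, r6, #1 → r6=6-1=5
CMP r6, #2  (cmp 5,2)
BGT L0: taken
AND r7, r7, r6 → r7=2&5=0
SUB r3, r3, #11 → r3=(-5)-11=-16
ADD r3, r3, #5 → r3=(-16)+5=-11
SUB r6, r6, #1 → r6=5-1=4
CMP r6, #2  (cmp 4,2)
BGT L0: taken
AND r7, r7, r6 → r7=0&4=0
SUB r3, r3, #11 → r3=(-11)-11=-22
ADD r3, r3, #5 → r3=(-22)+5=-17
SUB r6, r6, #1 → r6=4-1=3
CMP r6, #2  (cmp 3,2)
BGT L0: taken
AND r7, r7, r6 → r7=0&3=0
SUB r3, r3, #11 → r3=(-17)-11=-28
ADD r3, r3, #5 → r3=(-28)+5=-23
SUB r6, r6, #1 → r6=3-1=2
CMP r6, #2  (cmp 2,2)
BGT L0: not taken
halt.

0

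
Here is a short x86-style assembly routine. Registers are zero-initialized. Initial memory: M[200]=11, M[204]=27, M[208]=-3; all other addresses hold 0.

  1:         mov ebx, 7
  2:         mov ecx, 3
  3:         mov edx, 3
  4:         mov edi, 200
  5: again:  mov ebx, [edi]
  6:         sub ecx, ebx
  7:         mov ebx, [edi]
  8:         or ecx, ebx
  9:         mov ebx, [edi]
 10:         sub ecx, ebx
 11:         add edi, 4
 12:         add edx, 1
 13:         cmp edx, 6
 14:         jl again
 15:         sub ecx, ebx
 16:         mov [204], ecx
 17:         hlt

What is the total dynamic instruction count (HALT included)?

37

mov ebx, 7 → ebx=7
mov ecx, 3 → ecx=3
mov edx, 3 → edx=3
mov edi, 200 → edi=200
mov ebx, [edi] → ebx=M[200]=11
sub ecx, ebx → ecx=3-11=-8
mov ebx, [edi] → ebx=M[200]=11
or ecx, ebx → ecx=(-8)|11=-5
mov ebx, [edi] → ebx=M[200]=11
sub ecx, ebx → ecx=(-5)-11=-16
add edi, 4 → edi=200+4=204
add edx, 1 → edx=3+1=4
cmp edx, 6  (cmp 4,6)
jl again: taken
mov ebx, [edi] → ebx=M[204]=27
sub ecx, ebx → ecx=(-16)-27=-43
mov ebx, [edi] → ebx=M[204]=27
or ecx, ebx → ecx=(-43)|27=-33
mov ebx, [edi] → ebx=M[204]=27
sub ecx, ebx → ecx=(-33)-27=-60
add edi, 4 → edi=204+4=208
add edx, 1 → edx=4+1=5
cmp edx, 6  (cmp 5,6)
jl again: taken
mov ebx, [edi] → ebx=M[208]=-3
sub ecx, ebx → ecx=(-60)-(-3)=-57
mov ebx, [edi] → ebx=M[208]=-3
or ecx, ebx → ecx=(-57)|(-3)=-1
mov ebx, [edi] → ebx=M[208]=-3
sub ecx, ebx → ecx=(-1)-(-3)=2
add edi, 4 → edi=208+4=212
add edx, 1 → edx=5+1=6
cmp edx, 6  (cmp 6,6)
jl again: not taken
sub ecx, ebx → ecx=2-(-3)=5
mov [204], ecx → M[204]=5
halt.
Total executed instructions: 37.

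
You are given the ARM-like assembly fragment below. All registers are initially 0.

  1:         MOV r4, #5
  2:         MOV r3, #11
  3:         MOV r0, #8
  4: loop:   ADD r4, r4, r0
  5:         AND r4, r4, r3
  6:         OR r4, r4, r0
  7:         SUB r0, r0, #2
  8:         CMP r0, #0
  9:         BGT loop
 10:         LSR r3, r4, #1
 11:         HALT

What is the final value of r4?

MOV r4, #5 → r4=5
MOV r3, #11 → r3=11
MOV r0, #8 → r0=8
ADD r4, r4, r0 → r4=5+8=13
AND r4, r4, r3 → r4=13&11=9
OR r4, r4, r0 → r4=9|8=9
SUB r0, r0, #2 → r0=8-2=6
CMP r0, #0  (cmp 6,0)
BGT loop: taken
ADD r4, r4, r0 → r4=9+6=15
AND r4, r4, r3 → r4=15&11=11
OR r4, r4, r0 → r4=11|6=15
SUB r0, r0, #2 → r0=6-2=4
CMP r0, #0  (cmp 4,0)
BGT loop: taken
ADD r4, r4, r0 → r4=15+4=19
AND r4, r4, r3 → r4=19&11=3
OR r4, r4, r0 → r4=3|4=7
SUB r0, r0, #2 → r0=4-2=2
CMP r0, #0  (cmp 2,0)
BGT loop: taken
ADD r4, r4, r0 → r4=7+2=9
AND r4, r4, r3 → r4=9&11=9
OR r4, r4, r0 → r4=9|2=11
SUB r0, r0, #2 → r0=2-2=0
CMP r0, #0  (cmp 0,0)
BGT loop: not taken
LSR r3, r4, #1 → r3=11>>1=5
halt.

11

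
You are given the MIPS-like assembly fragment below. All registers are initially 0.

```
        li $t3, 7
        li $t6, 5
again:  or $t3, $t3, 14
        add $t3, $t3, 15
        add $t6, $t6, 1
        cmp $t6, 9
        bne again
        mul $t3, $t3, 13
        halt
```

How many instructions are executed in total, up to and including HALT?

24

after li $t3, 7: $t3=7
after li $t6, 5: $t6=5
after or $t3, $t3, 14: $t3=7|14=15
after add $t3, $t3, 15: $t3=15+15=30
after add $t6, $t6, 1: $t6=5+1=6
cmp $t6, 9  (cmp 6,9)
bne again: taken
after or $t3, $t3, 14: $t3=30|14=30
after add $t3, $t3, 15: $t3=30+15=45
after add $t6, $t6, 1: $t6=6+1=7
cmp $t6, 9  (cmp 7,9)
bne again: taken
after or $t3, $t3, 14: $t3=45|14=47
after add $t3, $t3, 15: $t3=47+15=62
after add $t6, $t6, 1: $t6=7+1=8
cmp $t6, 9  (cmp 8,9)
bne again: taken
after or $t3, $t3, 14: $t3=62|14=62
after add $t3, $t3, 15: $t3=62+15=77
after add $t6, $t6, 1: $t6=8+1=9
cmp $t6, 9  (cmp 9,9)
bne again: not taken
after mul $t3, $t3, 13: $t3=77*13=1001
halt.
Total executed instructions: 24.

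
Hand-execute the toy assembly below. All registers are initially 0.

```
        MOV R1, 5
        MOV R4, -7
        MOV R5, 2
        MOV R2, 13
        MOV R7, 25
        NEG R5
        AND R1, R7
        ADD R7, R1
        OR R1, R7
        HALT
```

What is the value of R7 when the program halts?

26

R1=5
R4=-7
R5=2
R2=13
R7=25
R5=-(2)=-2
R1=5&25=1
R7=25+1=26
R1=1|26=27
halt.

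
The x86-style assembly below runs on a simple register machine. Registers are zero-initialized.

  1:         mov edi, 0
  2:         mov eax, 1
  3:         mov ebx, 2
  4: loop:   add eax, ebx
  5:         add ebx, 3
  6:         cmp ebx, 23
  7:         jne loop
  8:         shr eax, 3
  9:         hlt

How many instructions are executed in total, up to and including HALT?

33

edi=0
eax=1
ebx=2
eax=1+2=3
ebx=2+3=5
cmp ebx, 23  (cmp 5,23)
jne loop: taken
eax=3+5=8
ebx=5+3=8
cmp ebx, 23  (cmp 8,23)
jne loop: taken
eax=8+8=16
ebx=8+3=11
cmp ebx, 23  (cmp 11,23)
jne loop: taken
eax=16+11=27
ebx=11+3=14
cmp ebx, 23  (cmp 14,23)
jne loop: taken
eax=27+14=41
ebx=14+3=17
cmp ebx, 23  (cmp 17,23)
jne loop: taken
eax=41+17=58
ebx=17+3=20
cmp ebx, 23  (cmp 20,23)
jne loop: taken
eax=58+20=78
ebx=20+3=23
cmp ebx, 23  (cmp 23,23)
jne loop: not taken
eax=78>>3=9
halt.
Total executed instructions: 33.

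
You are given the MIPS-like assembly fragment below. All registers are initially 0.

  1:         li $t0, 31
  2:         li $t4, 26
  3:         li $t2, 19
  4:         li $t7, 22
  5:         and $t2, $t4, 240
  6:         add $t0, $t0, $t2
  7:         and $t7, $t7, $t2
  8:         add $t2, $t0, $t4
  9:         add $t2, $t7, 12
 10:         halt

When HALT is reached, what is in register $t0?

47

after li $t0, 31: $t0=31
after li $t4, 26: $t4=26
after li $t2, 19: $t2=19
after li $t7, 22: $t7=22
after and $t2, $t4, 240: $t2=26&240=16
after add $t0, $t0, $t2: $t0=31+16=47
after and $t7, $t7, $t2: $t7=22&16=16
after add $t2, $t0, $t4: $t2=47+26=73
after add $t2, $t7, 12: $t2=16+12=28
halt.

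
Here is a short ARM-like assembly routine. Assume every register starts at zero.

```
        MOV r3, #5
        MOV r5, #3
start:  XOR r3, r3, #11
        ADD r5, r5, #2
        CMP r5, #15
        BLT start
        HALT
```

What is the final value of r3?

5

MOV r3, #5 → r3=5
MOV r5, #3 → r5=3
XOR r3, r3, #11 → r3=5^11=14
ADD r5, r5, #2 → r5=3+2=5
CMP r5, #15  (cmp 5,15)
BLT start: taken
XOR r3, r3, #11 → r3=14^11=5
ADD r5, r5, #2 → r5=5+2=7
CMP r5, #15  (cmp 7,15)
BLT start: taken
XOR r3, r3, #11 → r3=5^11=14
ADD r5, r5, #2 → r5=7+2=9
CMP r5, #15  (cmp 9,15)
BLT start: taken
XOR r3, r3, #11 → r3=14^11=5
ADD r5, r5, #2 → r5=9+2=11
CMP r5, #15  (cmp 11,15)
BLT start: taken
XOR r3, r3, #11 → r3=5^11=14
ADD r5, r5, #2 → r5=11+2=13
CMP r5, #15  (cmp 13,15)
BLT start: taken
XOR r3, r3, #11 → r3=14^11=5
ADD r5, r5, #2 → r5=13+2=15
CMP r5, #15  (cmp 15,15)
BLT start: not taken
halt.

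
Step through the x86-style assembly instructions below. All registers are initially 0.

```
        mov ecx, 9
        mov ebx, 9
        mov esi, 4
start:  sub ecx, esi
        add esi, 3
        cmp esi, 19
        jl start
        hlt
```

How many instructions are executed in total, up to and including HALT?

24

ecx=9
ebx=9
esi=4
ecx=9-4=5
esi=4+3=7
cmp esi, 19  (cmp 7,19)
jl start: taken
ecx=5-7=-2
esi=7+3=10
cmp esi, 19  (cmp 10,19)
jl start: taken
ecx=(-2)-10=-12
esi=10+3=13
cmp esi, 19  (cmp 13,19)
jl start: taken
ecx=(-12)-13=-25
esi=13+3=16
cmp esi, 19  (cmp 16,19)
jl start: taken
ecx=(-25)-16=-41
esi=16+3=19
cmp esi, 19  (cmp 19,19)
jl start: not taken
halt.
Total executed instructions: 24.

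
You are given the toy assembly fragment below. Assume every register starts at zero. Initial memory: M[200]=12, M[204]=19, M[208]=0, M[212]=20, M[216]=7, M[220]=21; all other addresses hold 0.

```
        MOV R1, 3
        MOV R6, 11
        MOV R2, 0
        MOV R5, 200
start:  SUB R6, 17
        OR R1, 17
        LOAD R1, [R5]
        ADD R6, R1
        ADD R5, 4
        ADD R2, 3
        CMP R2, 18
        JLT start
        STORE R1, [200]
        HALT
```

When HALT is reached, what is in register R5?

224

R1=3
R6=11
R2=0
R5=200
R6=11-17=-6
R1=3|17=19
R1=M[200]=12
R6=(-6)+12=6
R5=200+4=204
R2=0+3=3
CMP R2, 18  (cmp 3,18)
JLT start: taken
R6=6-17=-11
R1=12|17=29
R1=M[204]=19
R6=(-11)+19=8
R5=204+4=208
R2=3+3=6
CMP R2, 18  (cmp 6,18)
JLT start: taken
R6=8-17=-9
R1=19|17=19
R1=M[208]=0
R6=(-9)+0=-9
R5=208+4=212
R2=6+3=9
CMP R2, 18  (cmp 9,18)
JLT start: taken
R6=(-9)-17=-26
R1=0|17=17
R1=M[212]=20
R6=(-26)+20=-6
R5=212+4=216
R2=9+3=12
CMP R2, 18  (cmp 12,18)
JLT start: taken
R6=(-6)-17=-23
R1=20|17=21
R1=M[216]=7
R6=(-23)+7=-16
R5=216+4=220
R2=12+3=15
CMP R2, 18  (cmp 15,18)
JLT start: taken
R6=(-16)-17=-33
R1=7|17=23
R1=M[220]=21
R6=(-33)+21=-12
R5=220+4=224
R2=15+3=18
CMP R2, 18  (cmp 18,18)
JLT start: not taken
STORE R1, [200] → M[200]=21
halt.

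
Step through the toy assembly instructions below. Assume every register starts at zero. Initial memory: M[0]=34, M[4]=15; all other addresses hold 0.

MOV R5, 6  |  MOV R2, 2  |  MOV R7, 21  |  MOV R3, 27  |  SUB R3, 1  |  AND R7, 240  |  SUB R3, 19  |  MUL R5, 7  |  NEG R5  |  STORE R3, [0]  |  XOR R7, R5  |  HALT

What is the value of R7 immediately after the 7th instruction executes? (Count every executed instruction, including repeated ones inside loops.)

16

R5=6
R2=2
R7=21
R3=27
R3=27-1=26
R7=21&240=16
R3=26-19=7
After step 7: R7 = 16.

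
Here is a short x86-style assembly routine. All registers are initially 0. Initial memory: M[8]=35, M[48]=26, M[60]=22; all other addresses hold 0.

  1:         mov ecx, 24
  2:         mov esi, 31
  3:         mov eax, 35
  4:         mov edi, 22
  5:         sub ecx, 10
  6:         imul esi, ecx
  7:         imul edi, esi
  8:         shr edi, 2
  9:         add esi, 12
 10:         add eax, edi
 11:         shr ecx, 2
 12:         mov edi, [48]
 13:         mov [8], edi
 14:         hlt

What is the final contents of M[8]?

26

after mov ecx, 24: ecx=24
after mov esi, 31: esi=31
after mov eax, 35: eax=35
after mov edi, 22: edi=22
after sub ecx, 10: ecx=24-10=14
after imul esi, ecx: esi=31*14=434
after imul edi, esi: edi=22*434=9548
after shr edi, 2: edi=9548>>2=2387
after add esi, 12: esi=434+12=446
after add eax, edi: eax=35+2387=2422
after shr ecx, 2: ecx=14>>2=3
after mov edi, [48]: edi=M[48]=26
mov [8], edi → M[8]=26
halt.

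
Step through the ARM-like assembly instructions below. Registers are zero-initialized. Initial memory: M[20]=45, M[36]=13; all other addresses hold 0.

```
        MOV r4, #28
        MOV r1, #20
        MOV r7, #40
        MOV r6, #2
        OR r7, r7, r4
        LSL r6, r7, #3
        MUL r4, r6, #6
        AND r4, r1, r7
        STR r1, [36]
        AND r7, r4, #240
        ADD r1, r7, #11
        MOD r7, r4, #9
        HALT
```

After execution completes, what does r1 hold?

27

after MOV r4, #28: r4=28
after MOV r1, #20: r1=20
after MOV r7, #40: r7=40
after MOV r6, #2: r6=2
after OR r7, r7, r4: r7=40|28=60
after LSL r6, r7, #3: r6=60<<3=480
after MUL r4, r6, #6: r4=480*6=2880
after AND r4, r1, r7: r4=20&60=20
STR r1, [36] → M[36]=20
after AND r7, r4, #240: r7=20&240=16
after ADD r1, r7, #11: r1=16+11=27
after MOD r7, r4, #9: r7=20%9=2
halt.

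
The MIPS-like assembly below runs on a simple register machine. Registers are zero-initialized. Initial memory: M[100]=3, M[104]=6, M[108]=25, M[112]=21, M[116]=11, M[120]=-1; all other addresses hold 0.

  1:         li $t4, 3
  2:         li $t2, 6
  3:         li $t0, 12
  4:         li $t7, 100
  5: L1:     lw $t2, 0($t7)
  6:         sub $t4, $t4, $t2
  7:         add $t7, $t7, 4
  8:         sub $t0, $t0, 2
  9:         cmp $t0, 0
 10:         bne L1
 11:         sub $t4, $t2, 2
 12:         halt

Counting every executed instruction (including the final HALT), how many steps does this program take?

42

li $t4, 3 → $t4=3
li $t2, 6 → $t2=6
li $t0, 12 → $t0=12
li $t7, 100 → $t7=100
lw $t2, 0($t7) → $t2=M[100]=3
sub $t4, $t4, $t2 → $t4=3-3=0
add $t7, $t7, 4 → $t7=100+4=104
sub $t0, $t0, 2 → $t0=12-2=10
cmp $t0, 0  (cmp 10,0)
bne L1: taken
lw $t2, 0($t7) → $t2=M[104]=6
sub $t4, $t4, $t2 → $t4=0-6=-6
add $t7, $t7, 4 → $t7=104+4=108
sub $t0, $t0, 2 → $t0=10-2=8
cmp $t0, 0  (cmp 8,0)
bne L1: taken
lw $t2, 0($t7) → $t2=M[108]=25
sub $t4, $t4, $t2 → $t4=(-6)-25=-31
add $t7, $t7, 4 → $t7=108+4=112
sub $t0, $t0, 2 → $t0=8-2=6
cmp $t0, 0  (cmp 6,0)
bne L1: taken
lw $t2, 0($t7) → $t2=M[112]=21
sub $t4, $t4, $t2 → $t4=(-31)-21=-52
add $t7, $t7, 4 → $t7=112+4=116
sub $t0, $t0, 2 → $t0=6-2=4
cmp $t0, 0  (cmp 4,0)
bne L1: taken
lw $t2, 0($t7) → $t2=M[116]=11
sub $t4, $t4, $t2 → $t4=(-52)-11=-63
add $t7, $t7, 4 → $t7=116+4=120
sub $t0, $t0, 2 → $t0=4-2=2
cmp $t0, 0  (cmp 2,0)
bne L1: taken
lw $t2, 0($t7) → $t2=M[120]=-1
sub $t4, $t4, $t2 → $t4=(-63)-(-1)=-62
add $t7, $t7, 4 → $t7=120+4=124
sub $t0, $t0, 2 → $t0=2-2=0
cmp $t0, 0  (cmp 0,0)
bne L1: not taken
sub $t4, $t2, 2 → $t4=(-1)-2=-3
halt.
Total executed instructions: 42.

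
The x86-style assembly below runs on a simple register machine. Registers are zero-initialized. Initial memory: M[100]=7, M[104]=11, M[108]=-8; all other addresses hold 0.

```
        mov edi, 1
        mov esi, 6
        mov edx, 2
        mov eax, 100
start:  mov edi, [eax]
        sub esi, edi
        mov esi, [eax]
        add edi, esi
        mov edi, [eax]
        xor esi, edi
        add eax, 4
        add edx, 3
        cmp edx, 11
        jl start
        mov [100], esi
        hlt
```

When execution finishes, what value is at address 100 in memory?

0

after mov edi, 1: edi=1
after mov esi, 6: esi=6
after mov edx, 2: edx=2
after mov eax, 100: eax=100
after mov edi, [eax]: edi=M[100]=7
after sub esi, edi: esi=6-7=-1
after mov esi, [eax]: esi=M[100]=7
after add edi, esi: edi=7+7=14
after mov edi, [eax]: edi=M[100]=7
after xor esi, edi: esi=7^7=0
after add eax, 4: eax=100+4=104
after add edx, 3: edx=2+3=5
cmp edx, 11  (cmp 5,11)
jl start: taken
after mov edi, [eax]: edi=M[104]=11
after sub esi, edi: esi=0-11=-11
after mov esi, [eax]: esi=M[104]=11
after add edi, esi: edi=11+11=22
after mov edi, [eax]: edi=M[104]=11
after xor esi, edi: esi=11^11=0
after add eax, 4: eax=104+4=108
after add edx, 3: edx=5+3=8
cmp edx, 11  (cmp 8,11)
jl start: taken
after mov edi, [eax]: edi=M[108]=-8
after sub esi, edi: esi=0-(-8)=8
after mov esi, [eax]: esi=M[108]=-8
after add edi, esi: edi=(-8)+(-8)=-16
after mov edi, [eax]: edi=M[108]=-8
after xor esi, edi: esi=(-8)^(-8)=0
after add eax, 4: eax=108+4=112
after add edx, 3: edx=8+3=11
cmp edx, 11  (cmp 11,11)
jl start: not taken
mov [100], esi → M[100]=0
halt.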